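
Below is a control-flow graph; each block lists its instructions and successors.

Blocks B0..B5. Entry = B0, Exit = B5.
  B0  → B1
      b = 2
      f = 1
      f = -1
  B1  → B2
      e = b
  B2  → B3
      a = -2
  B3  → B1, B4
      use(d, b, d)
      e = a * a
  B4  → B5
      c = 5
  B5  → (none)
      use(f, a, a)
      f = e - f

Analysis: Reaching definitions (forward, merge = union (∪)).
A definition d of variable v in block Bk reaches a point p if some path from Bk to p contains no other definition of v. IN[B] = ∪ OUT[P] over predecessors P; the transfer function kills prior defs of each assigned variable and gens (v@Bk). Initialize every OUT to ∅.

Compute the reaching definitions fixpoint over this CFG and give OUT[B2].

Answer: {a@B2, b@B0, e@B1, f@B0}

Working:
Per-block solution:
  B0:   IN={}   OUT={b@B0, f@B0}
  B1:   IN={a@B2, b@B0, e@B3, f@B0}   OUT={a@B2, b@B0, e@B1, f@B0}
  B2:   IN={a@B2, b@B0, e@B1, f@B0}   OUT={a@B2, b@B0, e@B1, f@B0}
  B3:   IN={a@B2, b@B0, e@B1, f@B0}   OUT={a@B2, b@B0, e@B3, f@B0}
  B4:   IN={a@B2, b@B0, e@B3, f@B0}   OUT={a@B2, b@B0, c@B4, e@B3, f@B0}
  B5:   IN={a@B2, b@B0, c@B4, e@B3, f@B0}   OUT={a@B2, b@B0, c@B4, e@B3, f@B5}

Merge at B2: IN[B2] = OUT[B1] = {a@B2, b@B0, e@B1, f@B0}
Applying B2's transfer function to that IN value gives OUT[B2] (row B2 above).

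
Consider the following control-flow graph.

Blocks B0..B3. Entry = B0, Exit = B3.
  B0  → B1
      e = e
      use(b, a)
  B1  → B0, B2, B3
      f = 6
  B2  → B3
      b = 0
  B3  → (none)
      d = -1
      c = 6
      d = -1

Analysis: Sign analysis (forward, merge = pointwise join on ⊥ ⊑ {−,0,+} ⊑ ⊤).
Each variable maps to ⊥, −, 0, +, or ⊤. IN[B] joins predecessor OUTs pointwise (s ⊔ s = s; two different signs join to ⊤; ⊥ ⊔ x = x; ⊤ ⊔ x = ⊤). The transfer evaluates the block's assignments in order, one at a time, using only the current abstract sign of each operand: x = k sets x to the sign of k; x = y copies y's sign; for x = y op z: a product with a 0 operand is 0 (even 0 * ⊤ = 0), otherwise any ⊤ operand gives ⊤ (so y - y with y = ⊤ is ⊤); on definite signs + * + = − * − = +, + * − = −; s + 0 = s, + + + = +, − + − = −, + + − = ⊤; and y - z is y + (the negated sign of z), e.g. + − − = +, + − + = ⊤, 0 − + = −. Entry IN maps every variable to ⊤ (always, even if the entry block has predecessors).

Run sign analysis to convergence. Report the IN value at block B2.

Converged values:
  B0:  IN=(all ⊤)  OUT=(all ⊤)
  B1:  IN=(all ⊤)  OUT={f:+; rest ⊤}
  B2:  IN={f:+; rest ⊤}  OUT={b:0, f:+; rest ⊤}
  B3:  IN={f:+; rest ⊤}  OUT={c:+, d:-, f:+; rest ⊤}

Merge at B2: IN[B2] = OUT[B1] = {a: ⊤, b: ⊤, c: ⊤, d: ⊤, e: ⊤, f: +}

Answer: {a: ⊤, b: ⊤, c: ⊤, d: ⊤, e: ⊤, f: +}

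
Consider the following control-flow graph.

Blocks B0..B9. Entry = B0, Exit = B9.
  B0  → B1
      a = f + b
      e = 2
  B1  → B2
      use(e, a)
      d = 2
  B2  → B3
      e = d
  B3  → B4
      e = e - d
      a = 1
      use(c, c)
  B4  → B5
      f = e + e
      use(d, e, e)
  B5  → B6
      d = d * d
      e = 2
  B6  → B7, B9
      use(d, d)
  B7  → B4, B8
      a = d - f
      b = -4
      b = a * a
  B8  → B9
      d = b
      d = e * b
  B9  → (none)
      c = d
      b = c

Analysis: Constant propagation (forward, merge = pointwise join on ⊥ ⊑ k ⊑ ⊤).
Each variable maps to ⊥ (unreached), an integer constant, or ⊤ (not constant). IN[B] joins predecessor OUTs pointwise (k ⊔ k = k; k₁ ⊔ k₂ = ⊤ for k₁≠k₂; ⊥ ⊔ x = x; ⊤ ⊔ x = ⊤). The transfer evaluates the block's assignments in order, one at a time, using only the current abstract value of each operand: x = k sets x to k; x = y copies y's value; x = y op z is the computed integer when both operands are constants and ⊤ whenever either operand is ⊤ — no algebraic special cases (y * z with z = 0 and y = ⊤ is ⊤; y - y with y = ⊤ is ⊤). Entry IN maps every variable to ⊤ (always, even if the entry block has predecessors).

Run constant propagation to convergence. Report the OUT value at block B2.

Per-block solution:
  B0:   IN=(all ⊤)   OUT={e:2; rest ⊤}
  B1:   IN={e:2; rest ⊤}   OUT={d:2, e:2; rest ⊤}
  B2:   IN={d:2, e:2; rest ⊤}   OUT={d:2, e:2; rest ⊤}
  B3:   IN={d:2, e:2; rest ⊤}   OUT={a:1, d:2, e:0; rest ⊤}
  B4:   IN=(all ⊤)   OUT=(all ⊤)
  B5:   IN=(all ⊤)   OUT={e:2; rest ⊤}
  B6:   IN={e:2; rest ⊤}   OUT={e:2; rest ⊤}
  B7:   IN={e:2; rest ⊤}   OUT={e:2; rest ⊤}
  B8:   IN={e:2; rest ⊤}   OUT={e:2; rest ⊤}
  B9:   IN={e:2; rest ⊤}   OUT={e:2; rest ⊤}

Merge at B2: IN[B2] = OUT[B1] = {a: ⊤, b: ⊤, c: ⊤, d: 2, e: 2, f: ⊤}
Applying B2's transfer function to that IN value gives OUT[B2] (row B2 above).

Answer: {a: ⊤, b: ⊤, c: ⊤, d: 2, e: 2, f: ⊤}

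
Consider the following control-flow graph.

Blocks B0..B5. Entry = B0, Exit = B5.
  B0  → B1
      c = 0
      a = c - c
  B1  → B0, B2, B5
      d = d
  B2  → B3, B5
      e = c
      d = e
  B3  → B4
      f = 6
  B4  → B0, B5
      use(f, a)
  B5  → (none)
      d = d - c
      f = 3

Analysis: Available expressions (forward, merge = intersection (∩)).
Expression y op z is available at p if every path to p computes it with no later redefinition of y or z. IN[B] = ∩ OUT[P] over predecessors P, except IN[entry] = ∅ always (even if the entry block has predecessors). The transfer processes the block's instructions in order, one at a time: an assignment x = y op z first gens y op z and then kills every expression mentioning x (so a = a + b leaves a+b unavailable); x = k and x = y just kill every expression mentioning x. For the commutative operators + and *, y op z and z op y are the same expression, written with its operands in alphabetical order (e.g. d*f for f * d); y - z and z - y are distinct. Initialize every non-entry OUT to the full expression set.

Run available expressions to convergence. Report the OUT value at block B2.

Answer: {c-c}

Working:
Converged values:
  B0: | IN={} | OUT={c-c}
  B1: | IN={c-c} | OUT={c-c}
  B2: | IN={c-c} | OUT={c-c}
  B3: | IN={c-c} | OUT={c-c}
  B4: | IN={c-c} | OUT={c-c}
  B5: | IN={c-c} | OUT={c-c}

Merge at B2: IN[B2] = OUT[B1] = {c-c}
Applying B2's transfer function to that IN value gives OUT[B2] (row B2 above).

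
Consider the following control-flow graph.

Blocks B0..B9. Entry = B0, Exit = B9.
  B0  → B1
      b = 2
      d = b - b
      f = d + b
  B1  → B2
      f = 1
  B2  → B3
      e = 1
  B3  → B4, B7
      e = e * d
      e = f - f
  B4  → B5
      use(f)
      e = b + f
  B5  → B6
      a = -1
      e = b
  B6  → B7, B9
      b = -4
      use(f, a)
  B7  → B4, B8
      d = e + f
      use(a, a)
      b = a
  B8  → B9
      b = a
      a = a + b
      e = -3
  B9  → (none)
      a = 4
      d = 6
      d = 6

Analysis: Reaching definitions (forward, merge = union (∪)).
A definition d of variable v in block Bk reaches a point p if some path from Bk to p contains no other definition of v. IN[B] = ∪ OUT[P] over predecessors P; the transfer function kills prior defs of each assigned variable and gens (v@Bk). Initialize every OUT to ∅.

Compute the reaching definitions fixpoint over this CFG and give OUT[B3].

Answer: {b@B0, d@B0, e@B3, f@B1}

Derivation:
Per-block solution:
  B0:  IN={}  OUT={b@B0, d@B0, f@B0}
  B1:  IN={b@B0, d@B0, f@B0}  OUT={b@B0, d@B0, f@B1}
  B2:  IN={b@B0, d@B0, f@B1}  OUT={b@B0, d@B0, e@B2, f@B1}
  B3:  IN={b@B0, d@B0, e@B2, f@B1}  OUT={b@B0, d@B0, e@B3, f@B1}
  B4:  IN={a@B5, b@B0, b@B7, d@B0, d@B7, e@B3, e@B5, f@B1}  OUT={a@B5, b@B0, b@B7, d@B0, d@B7, e@B4, f@B1}
  B5:  IN={a@B5, b@B0, b@B7, d@B0, d@B7, e@B4, f@B1}  OUT={a@B5, b@B0, b@B7, d@B0, d@B7, e@B5, f@B1}
  B6:  IN={a@B5, b@B0, b@B7, d@B0, d@B7, e@B5, f@B1}  OUT={a@B5, b@B6, d@B0, d@B7, e@B5, f@B1}
  B7:  IN={a@B5, b@B0, b@B6, d@B0, d@B7, e@B3, e@B5, f@B1}  OUT={a@B5, b@B7, d@B7, e@B3, e@B5, f@B1}
  B8:  IN={a@B5, b@B7, d@B7, e@B3, e@B5, f@B1}  OUT={a@B8, b@B8, d@B7, e@B8, f@B1}
  B9:  IN={a@B5, a@B8, b@B6, b@B8, d@B0, d@B7, e@B5, e@B8, f@B1}  OUT={a@B9, b@B6, b@B8, d@B9, e@B5, e@B8, f@B1}

Merge at B3: IN[B3] = OUT[B2] = {b@B0, d@B0, e@B2, f@B1}
Applying B3's transfer function to that IN value gives OUT[B3] (row B3 above).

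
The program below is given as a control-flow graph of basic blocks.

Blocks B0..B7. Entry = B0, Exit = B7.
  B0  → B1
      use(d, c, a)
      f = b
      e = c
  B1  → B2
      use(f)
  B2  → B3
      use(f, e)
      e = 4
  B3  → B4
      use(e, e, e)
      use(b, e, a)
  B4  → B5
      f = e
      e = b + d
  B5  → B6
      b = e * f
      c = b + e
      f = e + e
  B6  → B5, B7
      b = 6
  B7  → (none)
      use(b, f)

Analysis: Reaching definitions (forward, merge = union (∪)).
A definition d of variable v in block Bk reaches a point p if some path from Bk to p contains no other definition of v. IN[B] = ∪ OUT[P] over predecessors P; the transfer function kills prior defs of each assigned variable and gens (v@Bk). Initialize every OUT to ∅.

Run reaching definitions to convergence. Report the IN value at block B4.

Answer: {e@B2, f@B0}

Working:
Fixpoint table:
  B0:  IN={}  OUT={e@B0, f@B0}
  B1:  IN={e@B0, f@B0}  OUT={e@B0, f@B0}
  B2:  IN={e@B0, f@B0}  OUT={e@B2, f@B0}
  B3:  IN={e@B2, f@B0}  OUT={e@B2, f@B0}
  B4:  IN={e@B2, f@B0}  OUT={e@B4, f@B4}
  B5:  IN={b@B6, c@B5, e@B4, f@B4, f@B5}  OUT={b@B5, c@B5, e@B4, f@B5}
  B6:  IN={b@B5, c@B5, e@B4, f@B5}  OUT={b@B6, c@B5, e@B4, f@B5}
  B7:  IN={b@B6, c@B5, e@B4, f@B5}  OUT={b@B6, c@B5, e@B4, f@B5}

Merge at B4: IN[B4] = OUT[B3] = {e@B2, f@B0}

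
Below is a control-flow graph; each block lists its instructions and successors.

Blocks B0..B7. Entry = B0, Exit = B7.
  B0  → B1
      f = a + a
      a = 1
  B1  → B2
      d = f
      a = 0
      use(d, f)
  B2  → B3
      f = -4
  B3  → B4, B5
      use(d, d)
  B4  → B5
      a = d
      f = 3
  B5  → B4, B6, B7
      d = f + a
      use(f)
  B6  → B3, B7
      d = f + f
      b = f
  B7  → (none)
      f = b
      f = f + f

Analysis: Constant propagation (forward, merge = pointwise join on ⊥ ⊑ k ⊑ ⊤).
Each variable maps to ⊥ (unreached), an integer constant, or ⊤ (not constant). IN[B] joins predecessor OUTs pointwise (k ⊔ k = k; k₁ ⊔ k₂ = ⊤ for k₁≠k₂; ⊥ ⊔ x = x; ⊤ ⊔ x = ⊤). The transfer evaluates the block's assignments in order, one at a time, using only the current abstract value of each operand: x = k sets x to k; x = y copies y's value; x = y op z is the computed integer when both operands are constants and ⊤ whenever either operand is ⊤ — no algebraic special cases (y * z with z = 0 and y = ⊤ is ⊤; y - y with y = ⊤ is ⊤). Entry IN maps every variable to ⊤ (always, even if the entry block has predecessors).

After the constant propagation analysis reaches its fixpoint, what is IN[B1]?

Answer: {a: 1, b: ⊤, c: ⊤, d: ⊤, e: ⊤, f: ⊤}

Derivation:
Fixpoint table:
  B0:   IN=(all ⊤)   OUT={a:1; rest ⊤}
  B1:   IN={a:1; rest ⊤}   OUT={a:0; rest ⊤}
  B2:   IN={a:0; rest ⊤}   OUT={a:0, f:-4; rest ⊤}
  B3:   IN=(all ⊤)   OUT=(all ⊤)
  B4:   IN=(all ⊤)   OUT={f:3; rest ⊤}
  B5:   IN=(all ⊤)   OUT=(all ⊤)
  B6:   IN=(all ⊤)   OUT=(all ⊤)
  B7:   IN=(all ⊤)   OUT=(all ⊤)

Merge at B1: IN[B1] = OUT[B0] = {a: 1, b: ⊤, c: ⊤, d: ⊤, e: ⊤, f: ⊤}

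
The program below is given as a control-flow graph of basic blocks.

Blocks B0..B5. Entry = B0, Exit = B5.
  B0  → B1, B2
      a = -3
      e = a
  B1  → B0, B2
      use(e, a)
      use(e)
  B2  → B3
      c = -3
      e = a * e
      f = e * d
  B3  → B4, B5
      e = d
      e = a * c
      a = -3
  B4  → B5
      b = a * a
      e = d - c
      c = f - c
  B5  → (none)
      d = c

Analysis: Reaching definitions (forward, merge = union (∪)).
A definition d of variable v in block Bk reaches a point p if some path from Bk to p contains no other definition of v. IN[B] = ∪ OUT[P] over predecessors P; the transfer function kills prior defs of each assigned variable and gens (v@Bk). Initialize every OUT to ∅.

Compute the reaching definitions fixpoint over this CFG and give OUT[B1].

Per-block solution:
  B0: | IN={a@B0, e@B0} | OUT={a@B0, e@B0}
  B1: | IN={a@B0, e@B0} | OUT={a@B0, e@B0}
  B2: | IN={a@B0, e@B0} | OUT={a@B0, c@B2, e@B2, f@B2}
  B3: | IN={a@B0, c@B2, e@B2, f@B2} | OUT={a@B3, c@B2, e@B3, f@B2}
  B4: | IN={a@B3, c@B2, e@B3, f@B2} | OUT={a@B3, b@B4, c@B4, e@B4, f@B2}
  B5: | IN={a@B3, b@B4, c@B2, c@B4, e@B3, e@B4, f@B2} | OUT={a@B3, b@B4, c@B2, c@B4, d@B5, e@B3, e@B4, f@B2}

Merge at B1: IN[B1] = OUT[B0] = {a@B0, e@B0}
Applying B1's transfer function to that IN value gives OUT[B1] (row B1 above).

Answer: {a@B0, e@B0}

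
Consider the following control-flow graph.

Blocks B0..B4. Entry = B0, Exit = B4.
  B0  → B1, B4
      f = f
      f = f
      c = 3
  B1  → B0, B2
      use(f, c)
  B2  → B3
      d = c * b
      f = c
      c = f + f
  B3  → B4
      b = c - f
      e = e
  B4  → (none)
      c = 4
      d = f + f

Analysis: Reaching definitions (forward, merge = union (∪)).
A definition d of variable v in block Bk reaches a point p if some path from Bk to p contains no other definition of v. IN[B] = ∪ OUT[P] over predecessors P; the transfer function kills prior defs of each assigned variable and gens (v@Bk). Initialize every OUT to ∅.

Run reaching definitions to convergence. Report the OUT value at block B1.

Per-block solution:
  B0:   IN={c@B0, f@B0}   OUT={c@B0, f@B0}
  B1:   IN={c@B0, f@B0}   OUT={c@B0, f@B0}
  B2:   IN={c@B0, f@B0}   OUT={c@B2, d@B2, f@B2}
  B3:   IN={c@B2, d@B2, f@B2}   OUT={b@B3, c@B2, d@B2, e@B3, f@B2}
  B4:   IN={b@B3, c@B0, c@B2, d@B2, e@B3, f@B0, f@B2}   OUT={b@B3, c@B4, d@B4, e@B3, f@B0, f@B2}

Merge at B1: IN[B1] = OUT[B0] = {c@B0, f@B0}
Applying B1's transfer function to that IN value gives OUT[B1] (row B1 above).

Answer: {c@B0, f@B0}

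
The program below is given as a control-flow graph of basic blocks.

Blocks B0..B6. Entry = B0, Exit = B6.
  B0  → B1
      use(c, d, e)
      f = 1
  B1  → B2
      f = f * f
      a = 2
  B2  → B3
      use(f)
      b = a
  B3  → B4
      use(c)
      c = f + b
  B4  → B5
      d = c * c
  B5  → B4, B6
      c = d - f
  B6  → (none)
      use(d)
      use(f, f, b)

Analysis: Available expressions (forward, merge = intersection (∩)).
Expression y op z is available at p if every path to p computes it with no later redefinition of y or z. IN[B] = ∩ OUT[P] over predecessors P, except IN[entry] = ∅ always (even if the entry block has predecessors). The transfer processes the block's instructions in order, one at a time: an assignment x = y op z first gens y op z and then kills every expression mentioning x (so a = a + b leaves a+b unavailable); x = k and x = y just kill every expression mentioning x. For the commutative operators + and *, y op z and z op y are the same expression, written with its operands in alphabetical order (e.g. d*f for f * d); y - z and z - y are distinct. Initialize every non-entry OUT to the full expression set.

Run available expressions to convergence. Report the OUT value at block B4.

Per-block solution:
  B0:   IN={}   OUT={}
  B1:   IN={}   OUT={}
  B2:   IN={}   OUT={}
  B3:   IN={}   OUT={b+f}
  B4:   IN={b+f}   OUT={b+f, c*c}
  B5:   IN={b+f, c*c}   OUT={b+f, d-f}
  B6:   IN={b+f, d-f}   OUT={b+f, d-f}

Merge at B4: IN[B4] = OUT[B3] ∩ OUT[B5] = {b+f}
Applying B4's transfer function to that IN value gives OUT[B4] (row B4 above).

Answer: {b+f, c*c}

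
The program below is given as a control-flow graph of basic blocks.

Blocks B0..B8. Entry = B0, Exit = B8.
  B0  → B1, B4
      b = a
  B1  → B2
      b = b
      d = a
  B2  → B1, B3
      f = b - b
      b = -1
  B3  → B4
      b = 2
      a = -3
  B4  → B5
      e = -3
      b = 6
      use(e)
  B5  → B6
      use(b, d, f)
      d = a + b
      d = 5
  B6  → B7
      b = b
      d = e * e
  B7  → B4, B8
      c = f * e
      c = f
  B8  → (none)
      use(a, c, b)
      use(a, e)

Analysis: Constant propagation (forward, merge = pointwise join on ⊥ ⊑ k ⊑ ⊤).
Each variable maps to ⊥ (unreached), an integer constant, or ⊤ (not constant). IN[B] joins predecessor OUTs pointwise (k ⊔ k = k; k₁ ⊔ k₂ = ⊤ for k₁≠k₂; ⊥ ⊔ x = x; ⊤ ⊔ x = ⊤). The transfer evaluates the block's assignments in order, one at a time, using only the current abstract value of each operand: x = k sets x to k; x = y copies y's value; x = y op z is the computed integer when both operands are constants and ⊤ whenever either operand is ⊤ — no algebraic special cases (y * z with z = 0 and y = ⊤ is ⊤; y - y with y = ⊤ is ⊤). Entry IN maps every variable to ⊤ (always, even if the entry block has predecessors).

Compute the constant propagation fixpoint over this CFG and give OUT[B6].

Converged values:
  B0:  IN=(all ⊤)  OUT=(all ⊤)
  B1:  IN=(all ⊤)  OUT=(all ⊤)
  B2:  IN=(all ⊤)  OUT={b:-1; rest ⊤}
  B3:  IN={b:-1; rest ⊤}  OUT={a:-3, b:2; rest ⊤}
  B4:  IN=(all ⊤)  OUT={b:6, e:-3; rest ⊤}
  B5:  IN={b:6, e:-3; rest ⊤}  OUT={b:6, d:5, e:-3; rest ⊤}
  B6:  IN={b:6, d:5, e:-3; rest ⊤}  OUT={b:6, d:9, e:-3; rest ⊤}
  B7:  IN={b:6, d:9, e:-3; rest ⊤}  OUT={b:6, d:9, e:-3; rest ⊤}
  B8:  IN={b:6, d:9, e:-3; rest ⊤}  OUT={b:6, d:9, e:-3; rest ⊤}

Merge at B6: IN[B6] = OUT[B5] = {a: ⊤, b: 6, c: ⊤, d: 5, e: -3, f: ⊤}
Applying B6's transfer function to that IN value gives OUT[B6] (row B6 above).

Answer: {a: ⊤, b: 6, c: ⊤, d: 9, e: -3, f: ⊤}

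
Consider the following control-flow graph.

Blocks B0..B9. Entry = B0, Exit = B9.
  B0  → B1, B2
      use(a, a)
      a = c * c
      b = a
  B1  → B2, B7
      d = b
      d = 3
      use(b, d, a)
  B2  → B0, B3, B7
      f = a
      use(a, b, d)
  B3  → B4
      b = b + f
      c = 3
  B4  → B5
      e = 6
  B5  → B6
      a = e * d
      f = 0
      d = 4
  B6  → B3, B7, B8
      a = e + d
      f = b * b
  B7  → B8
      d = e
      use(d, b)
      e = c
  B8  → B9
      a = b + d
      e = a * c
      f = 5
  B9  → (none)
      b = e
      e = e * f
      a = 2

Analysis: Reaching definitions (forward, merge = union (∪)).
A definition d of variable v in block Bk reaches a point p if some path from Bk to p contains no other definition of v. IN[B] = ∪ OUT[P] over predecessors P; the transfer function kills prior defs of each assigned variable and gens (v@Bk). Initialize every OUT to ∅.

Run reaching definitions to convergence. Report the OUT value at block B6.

Per-block solution:
  B0:   IN={a@B0, b@B0, d@B1, f@B2}   OUT={a@B0, b@B0, d@B1, f@B2}
  B1:   IN={a@B0, b@B0, d@B1, f@B2}   OUT={a@B0, b@B0, d@B1, f@B2}
  B2:   IN={a@B0, b@B0, d@B1, f@B2}   OUT={a@B0, b@B0, d@B1, f@B2}
  B3:   IN={a@B0, a@B6, b@B0, b@B3, c@B3, d@B1, d@B5, e@B4, f@B2, f@B6}   OUT={a@B0, a@B6, b@B3, c@B3, d@B1, d@B5, e@B4, f@B2, f@B6}
  B4:   IN={a@B0, a@B6, b@B3, c@B3, d@B1, d@B5, e@B4, f@B2, f@B6}   OUT={a@B0, a@B6, b@B3, c@B3, d@B1, d@B5, e@B4, f@B2, f@B6}
  B5:   IN={a@B0, a@B6, b@B3, c@B3, d@B1, d@B5, e@B4, f@B2, f@B6}   OUT={a@B5, b@B3, c@B3, d@B5, e@B4, f@B5}
  B6:   IN={a@B5, b@B3, c@B3, d@B5, e@B4, f@B5}   OUT={a@B6, b@B3, c@B3, d@B5, e@B4, f@B6}
  B7:   IN={a@B0, a@B6, b@B0, b@B3, c@B3, d@B1, d@B5, e@B4, f@B2, f@B6}   OUT={a@B0, a@B6, b@B0, b@B3, c@B3, d@B7, e@B7, f@B2, f@B6}
  B8:   IN={a@B0, a@B6, b@B0, b@B3, c@B3, d@B5, d@B7, e@B4, e@B7, f@B2, f@B6}   OUT={a@B8, b@B0, b@B3, c@B3, d@B5, d@B7, e@B8, f@B8}
  B9:   IN={a@B8, b@B0, b@B3, c@B3, d@B5, d@B7, e@B8, f@B8}   OUT={a@B9, b@B9, c@B3, d@B5, d@B7, e@B9, f@B8}

Merge at B6: IN[B6] = OUT[B5] = {a@B5, b@B3, c@B3, d@B5, e@B4, f@B5}
Applying B6's transfer function to that IN value gives OUT[B6] (row B6 above).

Answer: {a@B6, b@B3, c@B3, d@B5, e@B4, f@B6}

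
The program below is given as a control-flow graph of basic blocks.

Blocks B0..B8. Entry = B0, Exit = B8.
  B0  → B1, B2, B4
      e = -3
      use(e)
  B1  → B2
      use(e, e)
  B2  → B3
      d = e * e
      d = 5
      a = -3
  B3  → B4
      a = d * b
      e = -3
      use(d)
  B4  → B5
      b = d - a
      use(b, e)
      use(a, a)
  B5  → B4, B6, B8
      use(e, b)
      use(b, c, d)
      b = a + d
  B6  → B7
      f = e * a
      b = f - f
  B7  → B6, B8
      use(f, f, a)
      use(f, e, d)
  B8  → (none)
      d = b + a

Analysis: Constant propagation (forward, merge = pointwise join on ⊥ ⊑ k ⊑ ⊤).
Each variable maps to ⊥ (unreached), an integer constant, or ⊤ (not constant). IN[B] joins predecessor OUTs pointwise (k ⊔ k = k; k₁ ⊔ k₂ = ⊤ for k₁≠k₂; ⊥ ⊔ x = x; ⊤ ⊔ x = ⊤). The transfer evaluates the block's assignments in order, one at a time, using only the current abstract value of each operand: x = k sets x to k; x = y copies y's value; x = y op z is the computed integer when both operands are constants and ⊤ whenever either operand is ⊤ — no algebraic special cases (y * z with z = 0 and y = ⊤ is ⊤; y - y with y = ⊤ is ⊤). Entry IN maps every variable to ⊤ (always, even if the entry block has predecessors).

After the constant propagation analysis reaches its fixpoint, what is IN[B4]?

Answer: {a: ⊤, b: ⊤, c: ⊤, d: ⊤, e: -3, f: ⊤}

Derivation:
Per-block solution:
  B0: | IN=(all ⊤) | OUT={e:-3; rest ⊤}
  B1: | IN={e:-3; rest ⊤} | OUT={e:-3; rest ⊤}
  B2: | IN={e:-3; rest ⊤} | OUT={a:-3, d:5, e:-3; rest ⊤}
  B3: | IN={a:-3, d:5, e:-3; rest ⊤} | OUT={d:5, e:-3; rest ⊤}
  B4: | IN={e:-3; rest ⊤} | OUT={e:-3; rest ⊤}
  B5: | IN={e:-3; rest ⊤} | OUT={e:-3; rest ⊤}
  B6: | IN={e:-3; rest ⊤} | OUT={e:-3; rest ⊤}
  B7: | IN={e:-3; rest ⊤} | OUT={e:-3; rest ⊤}
  B8: | IN={e:-3; rest ⊤} | OUT={e:-3; rest ⊤}

Merge at B4: IN[B4] = OUT[B0] ⊔ OUT[B3] ⊔ OUT[B5] = {a: ⊤, b: ⊤, c: ⊤, d: ⊤, e: -3, f: ⊤}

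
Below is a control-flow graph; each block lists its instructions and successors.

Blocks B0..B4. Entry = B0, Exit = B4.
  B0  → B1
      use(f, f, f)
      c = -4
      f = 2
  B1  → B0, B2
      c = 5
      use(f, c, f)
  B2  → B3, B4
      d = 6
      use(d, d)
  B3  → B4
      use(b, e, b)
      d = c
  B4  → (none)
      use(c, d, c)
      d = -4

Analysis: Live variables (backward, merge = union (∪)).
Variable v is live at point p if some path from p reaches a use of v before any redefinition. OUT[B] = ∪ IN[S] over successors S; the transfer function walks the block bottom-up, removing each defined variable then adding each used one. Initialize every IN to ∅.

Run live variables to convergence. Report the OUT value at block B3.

Converged values:
  B0:   IN={b, e, f}   OUT={b, e, f}
  B1:   IN={b, e, f}   OUT={b, c, e, f}
  B2:   IN={b, c, e}   OUT={b, c, d, e}
  B3:   IN={b, c, e}   OUT={c, d}
  B4:   IN={c, d}   OUT={}

Merge at B3: OUT[B3] = IN[B4] = {c, d}

Answer: {c, d}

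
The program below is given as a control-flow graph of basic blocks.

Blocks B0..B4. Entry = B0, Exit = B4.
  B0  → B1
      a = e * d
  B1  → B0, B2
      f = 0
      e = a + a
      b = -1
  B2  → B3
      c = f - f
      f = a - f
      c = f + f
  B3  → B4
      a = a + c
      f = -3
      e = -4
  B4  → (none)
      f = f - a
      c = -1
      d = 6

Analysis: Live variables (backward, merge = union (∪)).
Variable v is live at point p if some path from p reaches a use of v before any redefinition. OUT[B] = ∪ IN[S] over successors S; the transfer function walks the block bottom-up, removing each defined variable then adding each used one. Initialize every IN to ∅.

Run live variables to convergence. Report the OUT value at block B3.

Converged values:
  B0: | IN={d, e} | OUT={a, d}
  B1: | IN={a, d} | OUT={a, d, e, f}
  B2: | IN={a, f} | OUT={a, c}
  B3: | IN={a, c} | OUT={a, f}
  B4: | IN={a, f} | OUT={}

Merge at B3: OUT[B3] = IN[B4] = {a, f}

Answer: {a, f}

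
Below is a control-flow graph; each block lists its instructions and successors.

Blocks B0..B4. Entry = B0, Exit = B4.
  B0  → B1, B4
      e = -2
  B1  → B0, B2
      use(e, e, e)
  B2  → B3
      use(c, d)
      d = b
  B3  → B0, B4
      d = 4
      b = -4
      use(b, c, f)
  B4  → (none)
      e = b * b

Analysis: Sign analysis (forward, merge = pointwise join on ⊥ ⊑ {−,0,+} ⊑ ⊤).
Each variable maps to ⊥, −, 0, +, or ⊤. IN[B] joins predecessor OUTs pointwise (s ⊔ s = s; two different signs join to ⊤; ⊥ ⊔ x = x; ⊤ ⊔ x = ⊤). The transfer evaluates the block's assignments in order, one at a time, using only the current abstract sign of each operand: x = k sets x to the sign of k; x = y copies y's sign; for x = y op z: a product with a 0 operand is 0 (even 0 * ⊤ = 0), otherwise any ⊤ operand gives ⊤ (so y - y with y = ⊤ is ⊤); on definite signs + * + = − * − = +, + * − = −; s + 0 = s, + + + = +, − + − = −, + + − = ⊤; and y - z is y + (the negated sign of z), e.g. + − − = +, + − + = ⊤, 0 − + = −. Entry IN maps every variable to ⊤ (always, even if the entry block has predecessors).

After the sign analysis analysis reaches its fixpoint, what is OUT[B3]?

Fixpoint table:
  B0:   IN=(all ⊤)   OUT={e:-; rest ⊤}
  B1:   IN={e:-; rest ⊤}   OUT={e:-; rest ⊤}
  B2:   IN={e:-; rest ⊤}   OUT={e:-; rest ⊤}
  B3:   IN={e:-; rest ⊤}   OUT={b:-, d:+, e:-; rest ⊤}
  B4:   IN={e:-; rest ⊤}   OUT=(all ⊤)

Merge at B3: IN[B3] = OUT[B2] = {a: ⊤, b: ⊤, c: ⊤, d: ⊤, e: -, f: ⊤}
Applying B3's transfer function to that IN value gives OUT[B3] (row B3 above).

Answer: {a: ⊤, b: -, c: ⊤, d: +, e: -, f: ⊤}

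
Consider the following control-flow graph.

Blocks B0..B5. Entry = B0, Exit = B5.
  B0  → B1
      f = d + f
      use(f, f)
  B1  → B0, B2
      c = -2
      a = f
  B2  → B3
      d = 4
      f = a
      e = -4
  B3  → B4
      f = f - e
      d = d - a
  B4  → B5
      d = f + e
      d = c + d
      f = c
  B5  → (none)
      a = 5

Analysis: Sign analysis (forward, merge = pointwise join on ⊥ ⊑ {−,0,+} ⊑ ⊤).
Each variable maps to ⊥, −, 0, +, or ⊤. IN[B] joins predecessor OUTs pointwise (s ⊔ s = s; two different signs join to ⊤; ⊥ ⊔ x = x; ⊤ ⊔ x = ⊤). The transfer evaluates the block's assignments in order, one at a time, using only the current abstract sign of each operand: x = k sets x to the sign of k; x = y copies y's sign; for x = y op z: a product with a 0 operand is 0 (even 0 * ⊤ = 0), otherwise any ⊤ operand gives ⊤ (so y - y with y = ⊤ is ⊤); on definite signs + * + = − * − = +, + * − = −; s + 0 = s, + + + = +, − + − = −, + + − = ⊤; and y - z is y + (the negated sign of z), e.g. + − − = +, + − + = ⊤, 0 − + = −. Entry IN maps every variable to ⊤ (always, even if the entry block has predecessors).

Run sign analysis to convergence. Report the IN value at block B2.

Fixpoint table:
  B0:   IN=(all ⊤)   OUT=(all ⊤)
  B1:   IN=(all ⊤)   OUT={c:-; rest ⊤}
  B2:   IN={c:-; rest ⊤}   OUT={c:-, d:+, e:-; rest ⊤}
  B3:   IN={c:-, d:+, e:-; rest ⊤}   OUT={c:-, e:-; rest ⊤}
  B4:   IN={c:-, e:-; rest ⊤}   OUT={c:-, e:-, f:-; rest ⊤}
  B5:   IN={c:-, e:-, f:-; rest ⊤}   OUT={a:+, c:-, e:-, f:-; rest ⊤}

Merge at B2: IN[B2] = OUT[B1] = {a: ⊤, b: ⊤, c: -, d: ⊤, e: ⊤, f: ⊤}

Answer: {a: ⊤, b: ⊤, c: -, d: ⊤, e: ⊤, f: ⊤}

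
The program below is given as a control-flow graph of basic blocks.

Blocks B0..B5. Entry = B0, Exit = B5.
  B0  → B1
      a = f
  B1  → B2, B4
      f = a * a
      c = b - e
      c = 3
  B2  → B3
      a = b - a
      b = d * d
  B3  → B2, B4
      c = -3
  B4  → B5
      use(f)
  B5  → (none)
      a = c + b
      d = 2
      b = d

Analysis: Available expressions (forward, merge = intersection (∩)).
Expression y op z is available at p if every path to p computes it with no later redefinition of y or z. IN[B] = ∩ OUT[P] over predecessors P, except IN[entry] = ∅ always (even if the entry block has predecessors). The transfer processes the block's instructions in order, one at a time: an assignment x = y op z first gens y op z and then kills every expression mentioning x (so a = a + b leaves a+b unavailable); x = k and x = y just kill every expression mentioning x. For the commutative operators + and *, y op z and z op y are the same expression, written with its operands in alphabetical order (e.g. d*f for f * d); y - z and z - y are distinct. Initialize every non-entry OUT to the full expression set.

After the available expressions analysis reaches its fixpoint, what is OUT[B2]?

Fixpoint table:
  B0:  IN={}  OUT={}
  B1:  IN={}  OUT={a*a, b-e}
  B2:  IN={}  OUT={d*d}
  B3:  IN={d*d}  OUT={d*d}
  B4:  IN={}  OUT={}
  B5:  IN={}  OUT={}

Merge at B2: IN[B2] = OUT[B1] ∩ OUT[B3] = {}
Applying B2's transfer function to that IN value gives OUT[B2] (row B2 above).

Answer: {d*d}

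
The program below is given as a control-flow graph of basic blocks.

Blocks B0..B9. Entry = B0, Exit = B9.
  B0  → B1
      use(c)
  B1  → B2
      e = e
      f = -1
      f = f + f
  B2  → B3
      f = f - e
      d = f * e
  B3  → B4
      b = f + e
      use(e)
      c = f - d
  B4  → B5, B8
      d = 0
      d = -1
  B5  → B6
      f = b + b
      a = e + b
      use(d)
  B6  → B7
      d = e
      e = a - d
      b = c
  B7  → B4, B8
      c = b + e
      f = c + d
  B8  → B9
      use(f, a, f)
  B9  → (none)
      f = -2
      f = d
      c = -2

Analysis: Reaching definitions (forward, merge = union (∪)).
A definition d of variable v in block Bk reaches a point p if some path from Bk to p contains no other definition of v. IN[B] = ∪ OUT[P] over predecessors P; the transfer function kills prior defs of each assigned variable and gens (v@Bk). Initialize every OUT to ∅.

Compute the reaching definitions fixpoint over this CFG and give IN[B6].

Answer: {a@B5, b@B3, b@B6, c@B3, c@B7, d@B4, e@B1, e@B6, f@B5}

Working:
Fixpoint table:
  B0:   IN={}   OUT={}
  B1:   IN={}   OUT={e@B1, f@B1}
  B2:   IN={e@B1, f@B1}   OUT={d@B2, e@B1, f@B2}
  B3:   IN={d@B2, e@B1, f@B2}   OUT={b@B3, c@B3, d@B2, e@B1, f@B2}
  B4:   IN={a@B5, b@B3, b@B6, c@B3, c@B7, d@B2, d@B6, e@B1, e@B6, f@B2, f@B7}   OUT={a@B5, b@B3, b@B6, c@B3, c@B7, d@B4, e@B1, e@B6, f@B2, f@B7}
  B5:   IN={a@B5, b@B3, b@B6, c@B3, c@B7, d@B4, e@B1, e@B6, f@B2, f@B7}   OUT={a@B5, b@B3, b@B6, c@B3, c@B7, d@B4, e@B1, e@B6, f@B5}
  B6:   IN={a@B5, b@B3, b@B6, c@B3, c@B7, d@B4, e@B1, e@B6, f@B5}   OUT={a@B5, b@B6, c@B3, c@B7, d@B6, e@B6, f@B5}
  B7:   IN={a@B5, b@B6, c@B3, c@B7, d@B6, e@B6, f@B5}   OUT={a@B5, b@B6, c@B7, d@B6, e@B6, f@B7}
  B8:   IN={a@B5, b@B3, b@B6, c@B3, c@B7, d@B4, d@B6, e@B1, e@B6, f@B2, f@B7}   OUT={a@B5, b@B3, b@B6, c@B3, c@B7, d@B4, d@B6, e@B1, e@B6, f@B2, f@B7}
  B9:   IN={a@B5, b@B3, b@B6, c@B3, c@B7, d@B4, d@B6, e@B1, e@B6, f@B2, f@B7}   OUT={a@B5, b@B3, b@B6, c@B9, d@B4, d@B6, e@B1, e@B6, f@B9}

Merge at B6: IN[B6] = OUT[B5] = {a@B5, b@B3, b@B6, c@B3, c@B7, d@B4, e@B1, e@B6, f@B5}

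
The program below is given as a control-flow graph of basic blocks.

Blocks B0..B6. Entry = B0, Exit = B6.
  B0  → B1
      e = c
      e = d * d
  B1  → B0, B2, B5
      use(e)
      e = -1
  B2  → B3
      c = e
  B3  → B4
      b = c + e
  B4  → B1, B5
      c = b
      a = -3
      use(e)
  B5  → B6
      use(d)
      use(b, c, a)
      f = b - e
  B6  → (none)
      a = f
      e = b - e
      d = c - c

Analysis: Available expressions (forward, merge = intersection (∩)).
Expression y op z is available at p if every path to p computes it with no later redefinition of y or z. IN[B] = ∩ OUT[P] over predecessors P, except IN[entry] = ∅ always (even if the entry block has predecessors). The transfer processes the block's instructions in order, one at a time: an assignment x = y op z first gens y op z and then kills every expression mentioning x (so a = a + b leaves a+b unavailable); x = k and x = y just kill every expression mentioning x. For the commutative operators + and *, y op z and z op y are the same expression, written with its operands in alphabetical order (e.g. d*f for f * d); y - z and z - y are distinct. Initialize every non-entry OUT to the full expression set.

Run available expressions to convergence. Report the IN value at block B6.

Answer: {b-e, d*d}

Trace:
Fixpoint table:
  B0:  IN={}  OUT={d*d}
  B1:  IN={d*d}  OUT={d*d}
  B2:  IN={d*d}  OUT={d*d}
  B3:  IN={d*d}  OUT={c+e, d*d}
  B4:  IN={c+e, d*d}  OUT={d*d}
  B5:  IN={d*d}  OUT={b-e, d*d}
  B6:  IN={b-e, d*d}  OUT={c-c}

Merge at B6: IN[B6] = OUT[B5] = {b-e, d*d}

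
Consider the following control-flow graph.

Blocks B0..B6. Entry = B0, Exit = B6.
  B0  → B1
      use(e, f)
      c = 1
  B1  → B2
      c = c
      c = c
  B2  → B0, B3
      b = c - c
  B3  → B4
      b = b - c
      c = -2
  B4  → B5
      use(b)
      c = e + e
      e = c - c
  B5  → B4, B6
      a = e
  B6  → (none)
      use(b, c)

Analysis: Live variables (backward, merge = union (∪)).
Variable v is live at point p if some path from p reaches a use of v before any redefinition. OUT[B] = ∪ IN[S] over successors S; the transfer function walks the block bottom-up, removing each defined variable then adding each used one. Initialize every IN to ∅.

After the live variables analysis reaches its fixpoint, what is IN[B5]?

Fixpoint table:
  B0:   IN={e, f}   OUT={c, e, f}
  B1:   IN={c, e, f}   OUT={c, e, f}
  B2:   IN={c, e, f}   OUT={b, c, e, f}
  B3:   IN={b, c, e}   OUT={b, e}
  B4:   IN={b, e}   OUT={b, c, e}
  B5:   IN={b, c, e}   OUT={b, c, e}
  B6:   IN={b, c}   OUT={}

Merge at B5: OUT[B5] = IN[B4] ⊔ IN[B6] = {b, c, e}
Applying B5's transfer function to that OUT value gives IN[B5] (row B5 above).

Answer: {b, c, e}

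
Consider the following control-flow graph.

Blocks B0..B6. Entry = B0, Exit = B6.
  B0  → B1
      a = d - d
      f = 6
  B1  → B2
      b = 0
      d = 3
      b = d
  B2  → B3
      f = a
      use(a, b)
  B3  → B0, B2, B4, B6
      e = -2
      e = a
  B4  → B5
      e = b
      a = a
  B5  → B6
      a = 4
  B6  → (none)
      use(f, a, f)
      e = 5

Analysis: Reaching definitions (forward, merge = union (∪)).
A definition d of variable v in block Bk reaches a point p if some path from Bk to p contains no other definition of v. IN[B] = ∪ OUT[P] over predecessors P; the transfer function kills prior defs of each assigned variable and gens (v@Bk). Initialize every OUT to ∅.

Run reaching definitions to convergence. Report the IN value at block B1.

Answer: {a@B0, b@B1, d@B1, e@B3, f@B0}

Working:
Per-block solution:
  B0:   IN={a@B0, b@B1, d@B1, e@B3, f@B2}   OUT={a@B0, b@B1, d@B1, e@B3, f@B0}
  B1:   IN={a@B0, b@B1, d@B1, e@B3, f@B0}   OUT={a@B0, b@B1, d@B1, e@B3, f@B0}
  B2:   IN={a@B0, b@B1, d@B1, e@B3, f@B0, f@B2}   OUT={a@B0, b@B1, d@B1, e@B3, f@B2}
  B3:   IN={a@B0, b@B1, d@B1, e@B3, f@B2}   OUT={a@B0, b@B1, d@B1, e@B3, f@B2}
  B4:   IN={a@B0, b@B1, d@B1, e@B3, f@B2}   OUT={a@B4, b@B1, d@B1, e@B4, f@B2}
  B5:   IN={a@B4, b@B1, d@B1, e@B4, f@B2}   OUT={a@B5, b@B1, d@B1, e@B4, f@B2}
  B6:   IN={a@B0, a@B5, b@B1, d@B1, e@B3, e@B4, f@B2}   OUT={a@B0, a@B5, b@B1, d@B1, e@B6, f@B2}

Merge at B1: IN[B1] = OUT[B0] = {a@B0, b@B1, d@B1, e@B3, f@B0}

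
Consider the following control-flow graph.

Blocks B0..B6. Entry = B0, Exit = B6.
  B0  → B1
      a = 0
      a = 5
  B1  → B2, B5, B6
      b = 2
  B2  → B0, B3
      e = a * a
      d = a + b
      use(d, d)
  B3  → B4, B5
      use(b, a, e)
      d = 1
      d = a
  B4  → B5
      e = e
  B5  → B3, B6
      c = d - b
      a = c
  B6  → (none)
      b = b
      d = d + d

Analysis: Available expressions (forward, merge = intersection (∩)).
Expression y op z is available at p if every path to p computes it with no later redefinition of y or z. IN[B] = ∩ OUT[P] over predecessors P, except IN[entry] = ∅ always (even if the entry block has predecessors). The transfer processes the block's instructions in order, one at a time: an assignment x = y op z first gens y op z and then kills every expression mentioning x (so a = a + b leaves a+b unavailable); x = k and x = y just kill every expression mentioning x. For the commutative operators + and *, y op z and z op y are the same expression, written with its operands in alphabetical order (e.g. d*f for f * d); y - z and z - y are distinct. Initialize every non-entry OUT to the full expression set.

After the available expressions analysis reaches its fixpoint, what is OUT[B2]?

Answer: {a*a, a+b}

Working:
Converged values:
  B0:   IN={}   OUT={}
  B1:   IN={}   OUT={}
  B2:   IN={}   OUT={a*a, a+b}
  B3:   IN={}   OUT={}
  B4:   IN={}   OUT={}
  B5:   IN={}   OUT={d-b}
  B6:   IN={}   OUT={}

Merge at B2: IN[B2] = OUT[B1] = {}
Applying B2's transfer function to that IN value gives OUT[B2] (row B2 above).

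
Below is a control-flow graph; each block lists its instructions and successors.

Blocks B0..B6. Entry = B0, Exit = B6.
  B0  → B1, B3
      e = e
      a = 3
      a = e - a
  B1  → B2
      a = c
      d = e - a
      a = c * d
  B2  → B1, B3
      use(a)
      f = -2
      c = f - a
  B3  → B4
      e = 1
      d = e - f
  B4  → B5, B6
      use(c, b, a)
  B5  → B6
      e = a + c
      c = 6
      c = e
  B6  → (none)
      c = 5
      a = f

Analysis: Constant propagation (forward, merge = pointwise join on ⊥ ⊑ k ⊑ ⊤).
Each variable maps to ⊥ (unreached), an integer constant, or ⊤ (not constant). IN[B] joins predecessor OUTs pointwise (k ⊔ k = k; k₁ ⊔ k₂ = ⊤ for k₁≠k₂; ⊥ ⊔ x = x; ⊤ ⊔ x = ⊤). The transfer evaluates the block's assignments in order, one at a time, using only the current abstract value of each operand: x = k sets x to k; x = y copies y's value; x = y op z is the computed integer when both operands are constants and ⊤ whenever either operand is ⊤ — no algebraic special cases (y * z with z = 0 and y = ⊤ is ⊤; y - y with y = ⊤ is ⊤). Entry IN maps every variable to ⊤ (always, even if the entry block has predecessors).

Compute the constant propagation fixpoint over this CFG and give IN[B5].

Per-block solution:
  B0: | IN=(all ⊤) | OUT=(all ⊤)
  B1: | IN=(all ⊤) | OUT=(all ⊤)
  B2: | IN=(all ⊤) | OUT={f:-2; rest ⊤}
  B3: | IN=(all ⊤) | OUT={e:1; rest ⊤}
  B4: | IN={e:1; rest ⊤} | OUT={e:1; rest ⊤}
  B5: | IN={e:1; rest ⊤} | OUT=(all ⊤)
  B6: | IN=(all ⊤) | OUT={c:5; rest ⊤}

Merge at B5: IN[B5] = OUT[B4] = {a: ⊤, b: ⊤, c: ⊤, d: ⊤, e: 1, f: ⊤}

Answer: {a: ⊤, b: ⊤, c: ⊤, d: ⊤, e: 1, f: ⊤}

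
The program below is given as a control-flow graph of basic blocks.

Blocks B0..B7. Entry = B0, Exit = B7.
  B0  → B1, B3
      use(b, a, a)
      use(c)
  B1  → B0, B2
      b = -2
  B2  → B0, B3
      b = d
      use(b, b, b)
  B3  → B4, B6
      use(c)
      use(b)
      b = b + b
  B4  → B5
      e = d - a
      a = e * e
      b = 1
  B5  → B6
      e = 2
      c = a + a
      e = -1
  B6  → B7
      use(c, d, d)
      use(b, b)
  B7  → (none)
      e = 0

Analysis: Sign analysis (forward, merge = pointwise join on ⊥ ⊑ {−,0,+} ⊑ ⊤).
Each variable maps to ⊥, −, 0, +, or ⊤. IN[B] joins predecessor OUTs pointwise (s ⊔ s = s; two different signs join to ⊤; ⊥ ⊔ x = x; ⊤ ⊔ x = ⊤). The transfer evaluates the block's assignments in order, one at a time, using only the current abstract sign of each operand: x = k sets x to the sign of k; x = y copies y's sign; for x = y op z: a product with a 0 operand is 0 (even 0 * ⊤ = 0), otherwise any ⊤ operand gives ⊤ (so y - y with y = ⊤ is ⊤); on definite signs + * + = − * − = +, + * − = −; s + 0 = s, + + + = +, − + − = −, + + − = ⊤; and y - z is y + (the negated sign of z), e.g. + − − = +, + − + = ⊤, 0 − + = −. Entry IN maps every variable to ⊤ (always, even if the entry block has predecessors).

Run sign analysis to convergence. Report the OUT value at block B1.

Answer: {a: ⊤, b: -, c: ⊤, d: ⊤, e: ⊤, f: ⊤}

Working:
Fixpoint table:
  B0:  IN=(all ⊤)  OUT=(all ⊤)
  B1:  IN=(all ⊤)  OUT={b:-; rest ⊤}
  B2:  IN={b:-; rest ⊤}  OUT=(all ⊤)
  B3:  IN=(all ⊤)  OUT=(all ⊤)
  B4:  IN=(all ⊤)  OUT={b:+; rest ⊤}
  B5:  IN={b:+; rest ⊤}  OUT={b:+, e:-; rest ⊤}
  B6:  IN=(all ⊤)  OUT=(all ⊤)
  B7:  IN=(all ⊤)  OUT={e:0; rest ⊤}

Merge at B1: IN[B1] = OUT[B0] = {a: ⊤, b: ⊤, c: ⊤, d: ⊤, e: ⊤, f: ⊤}
Applying B1's transfer function to that IN value gives OUT[B1] (row B1 above).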